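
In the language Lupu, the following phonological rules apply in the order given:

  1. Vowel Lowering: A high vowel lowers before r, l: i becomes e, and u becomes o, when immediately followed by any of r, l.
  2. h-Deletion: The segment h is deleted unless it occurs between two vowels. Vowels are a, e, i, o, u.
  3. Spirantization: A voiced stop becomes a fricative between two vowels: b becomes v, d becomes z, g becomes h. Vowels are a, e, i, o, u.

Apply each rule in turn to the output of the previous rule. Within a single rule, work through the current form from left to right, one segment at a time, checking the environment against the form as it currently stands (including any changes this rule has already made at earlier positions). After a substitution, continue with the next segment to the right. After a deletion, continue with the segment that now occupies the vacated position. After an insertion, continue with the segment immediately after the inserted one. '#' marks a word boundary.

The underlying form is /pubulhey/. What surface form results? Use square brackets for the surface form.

1 Vowel Lowering: [pubulhey] → [pubolhey]
2 h-Deletion: [pubolhey] → [puboley]
3 Spirantization: [puboley] → [puvoley]

[puvoley]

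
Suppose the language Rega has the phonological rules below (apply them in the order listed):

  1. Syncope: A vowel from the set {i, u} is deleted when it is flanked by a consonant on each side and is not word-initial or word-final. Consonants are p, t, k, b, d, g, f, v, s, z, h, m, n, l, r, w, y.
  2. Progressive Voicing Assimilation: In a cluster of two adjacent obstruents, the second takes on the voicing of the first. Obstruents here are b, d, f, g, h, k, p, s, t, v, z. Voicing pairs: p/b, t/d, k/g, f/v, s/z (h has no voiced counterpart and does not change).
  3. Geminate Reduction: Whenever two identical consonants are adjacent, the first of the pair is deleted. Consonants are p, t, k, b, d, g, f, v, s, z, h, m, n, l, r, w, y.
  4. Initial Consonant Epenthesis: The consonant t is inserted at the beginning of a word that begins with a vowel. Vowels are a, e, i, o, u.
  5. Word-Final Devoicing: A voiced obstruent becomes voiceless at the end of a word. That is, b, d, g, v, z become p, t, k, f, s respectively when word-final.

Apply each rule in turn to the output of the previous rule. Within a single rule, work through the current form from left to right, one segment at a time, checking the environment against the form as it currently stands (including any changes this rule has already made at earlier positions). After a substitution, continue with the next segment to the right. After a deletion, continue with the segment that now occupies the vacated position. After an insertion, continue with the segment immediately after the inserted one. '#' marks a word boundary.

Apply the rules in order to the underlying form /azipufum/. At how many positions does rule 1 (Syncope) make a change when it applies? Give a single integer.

1 Syncope: [azipufum] → [azpfm]
2 Progressive Voicing Assimilation: [azpfm] → [azbvm]
3 Geminate Reduction: no change — [azbvm]
4 Initial Consonant Epenthesis: [azbvm] → [tazbvm]
5 Word-Final Devoicing: no change — [tazbvm]
Rule 1 changed 3 position(s).

3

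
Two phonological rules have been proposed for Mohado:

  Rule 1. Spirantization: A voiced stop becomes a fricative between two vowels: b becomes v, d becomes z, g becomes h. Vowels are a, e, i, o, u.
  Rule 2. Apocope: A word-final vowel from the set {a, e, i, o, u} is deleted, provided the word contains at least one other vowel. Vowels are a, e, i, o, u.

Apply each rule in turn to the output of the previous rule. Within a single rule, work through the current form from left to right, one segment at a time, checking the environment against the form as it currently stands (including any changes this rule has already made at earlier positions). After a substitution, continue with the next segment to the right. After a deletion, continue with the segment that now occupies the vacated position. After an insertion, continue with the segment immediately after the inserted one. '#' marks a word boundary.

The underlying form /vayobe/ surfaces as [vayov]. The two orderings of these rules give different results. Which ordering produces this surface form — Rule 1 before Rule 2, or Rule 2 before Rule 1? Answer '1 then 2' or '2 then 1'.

Order 1 then 2:
  1 Spirantization: [vayobe] → [vayove]
  2 Apocope: [vayove] → [vayov]
  result: [vayov]
Order 2 then 1:
  2 Apocope: [vayobe] → [vayob]
  1 Spirantization: no change — [vayob]
  result: [vayob]

1 then 2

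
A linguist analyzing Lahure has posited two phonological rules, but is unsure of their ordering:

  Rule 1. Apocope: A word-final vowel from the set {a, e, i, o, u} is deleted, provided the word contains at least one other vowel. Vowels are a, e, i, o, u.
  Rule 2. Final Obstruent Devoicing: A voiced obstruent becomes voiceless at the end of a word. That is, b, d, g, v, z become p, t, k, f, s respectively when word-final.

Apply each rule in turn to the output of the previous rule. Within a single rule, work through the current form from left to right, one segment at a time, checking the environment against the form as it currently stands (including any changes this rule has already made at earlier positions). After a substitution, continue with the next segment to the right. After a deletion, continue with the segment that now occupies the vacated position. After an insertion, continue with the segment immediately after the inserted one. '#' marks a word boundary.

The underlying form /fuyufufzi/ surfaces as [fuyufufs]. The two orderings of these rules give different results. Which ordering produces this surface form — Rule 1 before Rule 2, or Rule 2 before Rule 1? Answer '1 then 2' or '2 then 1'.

1 then 2

Order 1 then 2:
  1 Apocope: [fuyufufzi] → [fuyufufz]
  2 Final Obstruent Devoicing: [fuyufufz] → [fuyufufs]
  result: [fuyufufs]
Order 2 then 1:
  2 Final Obstruent Devoicing: no change — [fuyufufzi]
  1 Apocope: [fuyufufzi] → [fuyufufz]
  result: [fuyufufz]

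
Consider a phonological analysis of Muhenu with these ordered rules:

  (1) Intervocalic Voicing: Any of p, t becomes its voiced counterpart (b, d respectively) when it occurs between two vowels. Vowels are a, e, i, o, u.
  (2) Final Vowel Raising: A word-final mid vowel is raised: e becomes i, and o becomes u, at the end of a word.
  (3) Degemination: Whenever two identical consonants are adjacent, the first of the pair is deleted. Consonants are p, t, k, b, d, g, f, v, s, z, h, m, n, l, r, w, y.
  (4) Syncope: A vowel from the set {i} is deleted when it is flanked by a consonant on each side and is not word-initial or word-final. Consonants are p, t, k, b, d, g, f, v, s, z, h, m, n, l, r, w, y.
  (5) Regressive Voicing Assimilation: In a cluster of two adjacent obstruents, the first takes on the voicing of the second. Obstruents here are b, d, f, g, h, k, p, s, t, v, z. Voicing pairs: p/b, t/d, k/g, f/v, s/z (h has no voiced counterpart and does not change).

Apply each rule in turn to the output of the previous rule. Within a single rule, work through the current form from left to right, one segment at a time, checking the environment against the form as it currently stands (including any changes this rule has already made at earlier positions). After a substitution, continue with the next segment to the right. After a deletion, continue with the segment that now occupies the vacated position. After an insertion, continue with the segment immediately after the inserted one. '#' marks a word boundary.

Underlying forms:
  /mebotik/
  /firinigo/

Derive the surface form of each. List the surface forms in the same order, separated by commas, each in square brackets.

/mebotik/:
  (1) Intervocalic Voicing: [mebotik] → [mebodik]
  (2) Final Vowel Raising: no change — [mebodik]
  (3) Degemination: no change — [mebodik]
  (4) Syncope: [mebodik] → [mebodk]
  (5) Regressive Voicing Assimilation: [mebodk] → [mebotk]
/firinigo/:
  (1) Intervocalic Voicing: no change — [firinigo]
  (2) Final Vowel Raising: [firinigo] → [firinigu]
  (3) Degemination: no change — [firinigu]
  (4) Syncope: [firinigu] → [frngu]
  (5) Regressive Voicing Assimilation: no change — [frngu]

[mebotk], [frngu]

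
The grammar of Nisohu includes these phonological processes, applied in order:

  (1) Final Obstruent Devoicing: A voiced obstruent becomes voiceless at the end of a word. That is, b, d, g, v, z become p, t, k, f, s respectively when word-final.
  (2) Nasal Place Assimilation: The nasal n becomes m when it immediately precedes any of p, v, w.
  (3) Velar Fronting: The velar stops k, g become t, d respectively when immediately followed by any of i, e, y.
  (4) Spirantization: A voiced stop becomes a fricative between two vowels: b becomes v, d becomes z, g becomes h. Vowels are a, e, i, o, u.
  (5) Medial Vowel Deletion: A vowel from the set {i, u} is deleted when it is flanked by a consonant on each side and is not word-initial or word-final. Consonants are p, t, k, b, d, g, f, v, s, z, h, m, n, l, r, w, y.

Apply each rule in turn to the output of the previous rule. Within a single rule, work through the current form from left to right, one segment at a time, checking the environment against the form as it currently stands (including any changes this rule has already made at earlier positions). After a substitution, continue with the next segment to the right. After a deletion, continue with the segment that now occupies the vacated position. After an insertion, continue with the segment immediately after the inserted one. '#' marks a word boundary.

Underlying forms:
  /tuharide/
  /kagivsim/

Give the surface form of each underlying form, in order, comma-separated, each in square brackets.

[tharze], [kazvsm]

/tuharide/:
  (1) Final Obstruent Devoicing: no change — [tuharide]
  (2) Nasal Place Assimilation: no change — [tuharide]
  (3) Velar Fronting: no change — [tuharide]
  (4) Spirantization: [tuharide] → [tuharize]
  (5) Medial Vowel Deletion: [tuharize] → [tharze]
/kagivsim/:
  (1) Final Obstruent Devoicing: no change — [kagivsim]
  (2) Nasal Place Assimilation: no change — [kagivsim]
  (3) Velar Fronting: [kagivsim] → [kadivsim]
  (4) Spirantization: [kadivsim] → [kazivsim]
  (5) Medial Vowel Deletion: [kazivsim] → [kazvsm]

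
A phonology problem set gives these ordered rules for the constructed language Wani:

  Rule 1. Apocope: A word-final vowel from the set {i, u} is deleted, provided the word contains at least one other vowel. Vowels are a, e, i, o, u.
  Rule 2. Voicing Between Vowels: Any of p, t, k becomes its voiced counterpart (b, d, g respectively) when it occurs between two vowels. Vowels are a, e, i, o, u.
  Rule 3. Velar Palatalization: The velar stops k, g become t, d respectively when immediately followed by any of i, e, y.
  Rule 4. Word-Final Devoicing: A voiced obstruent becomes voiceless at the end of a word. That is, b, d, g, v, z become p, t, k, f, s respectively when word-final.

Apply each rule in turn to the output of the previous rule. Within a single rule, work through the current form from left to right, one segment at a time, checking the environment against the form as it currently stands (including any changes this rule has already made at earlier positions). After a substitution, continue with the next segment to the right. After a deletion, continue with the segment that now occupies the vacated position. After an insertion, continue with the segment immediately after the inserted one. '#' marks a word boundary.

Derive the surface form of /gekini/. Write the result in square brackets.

Rule 1 Apocope: [gekini] → [gekin]
Rule 2 Voicing Between Vowels: [gekin] → [gegin]
Rule 3 Velar Palatalization: [gegin] → [dedin]
Rule 4 Word-Final Devoicing: no change — [dedin]

[dedin]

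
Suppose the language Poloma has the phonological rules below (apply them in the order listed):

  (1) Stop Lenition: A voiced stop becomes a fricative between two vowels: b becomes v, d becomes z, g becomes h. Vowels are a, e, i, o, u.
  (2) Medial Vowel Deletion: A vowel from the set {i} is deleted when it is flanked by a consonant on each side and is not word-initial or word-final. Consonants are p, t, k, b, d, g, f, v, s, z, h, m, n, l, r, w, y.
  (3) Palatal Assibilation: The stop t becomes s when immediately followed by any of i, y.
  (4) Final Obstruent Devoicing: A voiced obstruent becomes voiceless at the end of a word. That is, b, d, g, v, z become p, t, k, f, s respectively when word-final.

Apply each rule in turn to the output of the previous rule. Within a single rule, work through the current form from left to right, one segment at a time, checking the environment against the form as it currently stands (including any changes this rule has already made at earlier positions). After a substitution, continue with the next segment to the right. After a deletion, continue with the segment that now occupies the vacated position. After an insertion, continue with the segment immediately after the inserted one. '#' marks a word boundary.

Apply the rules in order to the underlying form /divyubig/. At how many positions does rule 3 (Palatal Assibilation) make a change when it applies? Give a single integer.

(1) Stop Lenition: [divyubig] → [divyuvig]
(2) Medial Vowel Deletion: [divyuvig] → [dvyuvg]
(3) Palatal Assibilation: no change — [dvyuvg]
(4) Final Obstruent Devoicing: [dvyuvg] → [dvyuvk]
Rule 3 changed 0 position(s).

0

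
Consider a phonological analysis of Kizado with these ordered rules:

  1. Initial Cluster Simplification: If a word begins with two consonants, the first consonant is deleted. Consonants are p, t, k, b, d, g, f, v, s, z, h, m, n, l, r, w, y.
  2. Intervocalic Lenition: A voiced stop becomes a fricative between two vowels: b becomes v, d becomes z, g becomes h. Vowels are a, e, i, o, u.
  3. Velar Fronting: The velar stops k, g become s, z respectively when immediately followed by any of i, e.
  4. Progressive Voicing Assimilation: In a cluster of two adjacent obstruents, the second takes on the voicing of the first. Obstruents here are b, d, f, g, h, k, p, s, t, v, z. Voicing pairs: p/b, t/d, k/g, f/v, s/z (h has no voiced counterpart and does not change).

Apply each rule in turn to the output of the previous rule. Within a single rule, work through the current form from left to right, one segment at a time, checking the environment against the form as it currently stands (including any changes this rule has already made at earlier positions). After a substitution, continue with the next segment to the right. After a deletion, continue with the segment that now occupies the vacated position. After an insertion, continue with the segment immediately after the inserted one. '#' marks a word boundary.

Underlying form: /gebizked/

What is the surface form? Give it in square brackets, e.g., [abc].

1 Initial Cluster Simplification: no change — [gebizked]
2 Intervocalic Lenition: [gebizked] → [gevizked]
3 Velar Fronting: [gevizked] → [zevizsed]
4 Progressive Voicing Assimilation: [zevizsed] → [zevizzed]

[zevizzed]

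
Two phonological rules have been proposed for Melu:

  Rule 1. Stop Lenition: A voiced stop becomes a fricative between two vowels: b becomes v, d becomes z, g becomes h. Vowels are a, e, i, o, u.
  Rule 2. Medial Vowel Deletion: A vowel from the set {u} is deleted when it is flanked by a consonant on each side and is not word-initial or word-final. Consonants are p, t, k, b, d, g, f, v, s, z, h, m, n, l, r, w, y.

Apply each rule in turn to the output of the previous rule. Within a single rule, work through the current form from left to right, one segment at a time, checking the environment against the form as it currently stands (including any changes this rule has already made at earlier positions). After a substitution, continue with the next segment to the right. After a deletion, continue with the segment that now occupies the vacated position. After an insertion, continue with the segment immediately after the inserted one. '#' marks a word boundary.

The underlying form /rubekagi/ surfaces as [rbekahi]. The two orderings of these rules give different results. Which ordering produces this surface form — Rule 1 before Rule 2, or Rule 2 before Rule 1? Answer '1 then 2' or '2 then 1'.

2 then 1

Order 1 then 2:
  1 Stop Lenition: [rubekagi] → [ruvekahi]
  2 Medial Vowel Deletion: [ruvekahi] → [rvekahi]
  result: [rvekahi]
Order 2 then 1:
  2 Medial Vowel Deletion: [rubekagi] → [rbekagi]
  1 Stop Lenition: [rbekagi] → [rbekahi]
  result: [rbekahi]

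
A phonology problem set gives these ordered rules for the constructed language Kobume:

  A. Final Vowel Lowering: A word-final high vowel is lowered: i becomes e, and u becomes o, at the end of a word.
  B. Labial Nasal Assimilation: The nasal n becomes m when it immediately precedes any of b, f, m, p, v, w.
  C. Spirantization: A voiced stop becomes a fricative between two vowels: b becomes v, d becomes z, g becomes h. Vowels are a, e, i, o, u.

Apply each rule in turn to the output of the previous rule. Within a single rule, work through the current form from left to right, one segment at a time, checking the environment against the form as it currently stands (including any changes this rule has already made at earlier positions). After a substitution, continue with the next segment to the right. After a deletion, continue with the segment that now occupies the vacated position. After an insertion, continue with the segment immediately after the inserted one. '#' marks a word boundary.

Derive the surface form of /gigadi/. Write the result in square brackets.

[gihaze]

A Final Vowel Lowering: [gigadi] → [gigade]
B Labial Nasal Assimilation: no change — [gigade]
C Spirantization: [gigade] → [gihaze]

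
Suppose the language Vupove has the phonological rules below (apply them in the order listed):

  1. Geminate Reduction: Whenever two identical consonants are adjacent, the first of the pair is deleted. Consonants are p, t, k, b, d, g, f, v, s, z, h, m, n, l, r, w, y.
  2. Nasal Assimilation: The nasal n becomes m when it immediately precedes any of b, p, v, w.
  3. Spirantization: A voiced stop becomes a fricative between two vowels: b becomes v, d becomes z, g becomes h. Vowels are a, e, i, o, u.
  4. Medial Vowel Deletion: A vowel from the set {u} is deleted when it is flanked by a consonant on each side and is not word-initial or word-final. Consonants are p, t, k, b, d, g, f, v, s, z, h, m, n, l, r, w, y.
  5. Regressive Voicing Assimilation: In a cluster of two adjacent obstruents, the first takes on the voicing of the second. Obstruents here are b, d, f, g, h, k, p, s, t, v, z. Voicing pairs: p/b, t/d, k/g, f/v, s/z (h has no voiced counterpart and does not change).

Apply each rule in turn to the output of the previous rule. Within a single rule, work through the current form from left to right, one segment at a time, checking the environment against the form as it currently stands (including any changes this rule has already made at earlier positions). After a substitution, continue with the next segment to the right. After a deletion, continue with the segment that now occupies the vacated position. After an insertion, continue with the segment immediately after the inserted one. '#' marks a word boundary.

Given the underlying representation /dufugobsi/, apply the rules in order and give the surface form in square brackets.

[tfhopsi]

1 Geminate Reduction: no change — [dufugobsi]
2 Nasal Assimilation: no change — [dufugobsi]
3 Spirantization: [dufugobsi] → [dufuhobsi]
4 Medial Vowel Deletion: [dufuhobsi] → [dfhobsi]
5 Regressive Voicing Assimilation: [dfhobsi] → [tfhopsi]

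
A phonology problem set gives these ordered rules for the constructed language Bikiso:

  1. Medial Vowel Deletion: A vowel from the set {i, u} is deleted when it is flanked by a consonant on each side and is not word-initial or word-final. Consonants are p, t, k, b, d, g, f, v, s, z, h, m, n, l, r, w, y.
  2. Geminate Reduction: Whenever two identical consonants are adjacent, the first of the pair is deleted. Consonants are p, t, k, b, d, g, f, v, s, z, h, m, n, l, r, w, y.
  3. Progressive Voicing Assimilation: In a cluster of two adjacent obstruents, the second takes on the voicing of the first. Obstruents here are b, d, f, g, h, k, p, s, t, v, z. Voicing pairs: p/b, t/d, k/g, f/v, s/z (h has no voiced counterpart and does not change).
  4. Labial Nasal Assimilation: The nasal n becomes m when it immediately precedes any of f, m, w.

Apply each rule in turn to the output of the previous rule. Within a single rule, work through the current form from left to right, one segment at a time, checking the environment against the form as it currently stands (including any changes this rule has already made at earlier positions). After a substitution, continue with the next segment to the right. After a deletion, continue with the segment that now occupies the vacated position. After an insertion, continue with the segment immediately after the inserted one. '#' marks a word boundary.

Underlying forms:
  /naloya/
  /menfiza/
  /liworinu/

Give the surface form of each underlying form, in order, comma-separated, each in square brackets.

[naloya], [memfsa], [lwornu]

/naloya/:
  1 Medial Vowel Deletion: no change — [naloya]
  2 Geminate Reduction: no change — [naloya]
  3 Progressive Voicing Assimilation: no change — [naloya]
  4 Labial Nasal Assimilation: no change — [naloya]
/menfiza/:
  1 Medial Vowel Deletion: [menfiza] → [menfza]
  2 Geminate Reduction: no change — [menfza]
  3 Progressive Voicing Assimilation: [menfza] → [menfsa]
  4 Labial Nasal Assimilation: [menfsa] → [memfsa]
/liworinu/:
  1 Medial Vowel Deletion: [liworinu] → [lwornu]
  2 Geminate Reduction: no change — [lwornu]
  3 Progressive Voicing Assimilation: no change — [lwornu]
  4 Labial Nasal Assimilation: no change — [lwornu]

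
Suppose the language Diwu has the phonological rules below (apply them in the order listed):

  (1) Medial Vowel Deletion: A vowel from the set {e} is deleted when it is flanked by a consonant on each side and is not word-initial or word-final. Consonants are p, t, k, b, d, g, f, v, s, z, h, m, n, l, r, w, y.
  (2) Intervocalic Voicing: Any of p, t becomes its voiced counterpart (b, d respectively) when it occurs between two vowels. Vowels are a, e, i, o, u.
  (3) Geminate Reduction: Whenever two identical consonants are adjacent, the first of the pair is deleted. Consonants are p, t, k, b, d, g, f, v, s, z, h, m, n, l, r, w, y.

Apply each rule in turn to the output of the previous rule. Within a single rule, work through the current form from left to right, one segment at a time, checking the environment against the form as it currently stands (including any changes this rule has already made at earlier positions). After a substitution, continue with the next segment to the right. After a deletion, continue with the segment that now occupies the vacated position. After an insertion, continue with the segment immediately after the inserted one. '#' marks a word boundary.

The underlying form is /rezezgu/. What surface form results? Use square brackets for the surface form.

[rzgu]

(1) Medial Vowel Deletion: [rezezgu] → [rzzgu]
(2) Intervocalic Voicing: no change — [rzzgu]
(3) Geminate Reduction: [rzzgu] → [rzgu]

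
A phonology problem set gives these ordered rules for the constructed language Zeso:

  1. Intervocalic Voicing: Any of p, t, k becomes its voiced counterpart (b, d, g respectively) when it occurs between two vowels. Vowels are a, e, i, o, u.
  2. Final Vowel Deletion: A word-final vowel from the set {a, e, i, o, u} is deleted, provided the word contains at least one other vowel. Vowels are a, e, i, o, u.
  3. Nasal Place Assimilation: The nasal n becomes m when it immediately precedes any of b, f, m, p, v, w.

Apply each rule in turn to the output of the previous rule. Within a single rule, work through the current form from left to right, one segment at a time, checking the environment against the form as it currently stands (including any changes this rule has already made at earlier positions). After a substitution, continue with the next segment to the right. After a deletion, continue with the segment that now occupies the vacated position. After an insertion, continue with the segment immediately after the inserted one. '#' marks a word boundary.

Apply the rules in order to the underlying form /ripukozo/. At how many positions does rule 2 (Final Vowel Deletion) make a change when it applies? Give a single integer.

1 Intervocalic Voicing: [ripukozo] → [ribugozo]
2 Final Vowel Deletion: [ribugozo] → [ribugoz]
3 Nasal Place Assimilation: no change — [ribugoz]
Rule 2 changed 1 position(s).

1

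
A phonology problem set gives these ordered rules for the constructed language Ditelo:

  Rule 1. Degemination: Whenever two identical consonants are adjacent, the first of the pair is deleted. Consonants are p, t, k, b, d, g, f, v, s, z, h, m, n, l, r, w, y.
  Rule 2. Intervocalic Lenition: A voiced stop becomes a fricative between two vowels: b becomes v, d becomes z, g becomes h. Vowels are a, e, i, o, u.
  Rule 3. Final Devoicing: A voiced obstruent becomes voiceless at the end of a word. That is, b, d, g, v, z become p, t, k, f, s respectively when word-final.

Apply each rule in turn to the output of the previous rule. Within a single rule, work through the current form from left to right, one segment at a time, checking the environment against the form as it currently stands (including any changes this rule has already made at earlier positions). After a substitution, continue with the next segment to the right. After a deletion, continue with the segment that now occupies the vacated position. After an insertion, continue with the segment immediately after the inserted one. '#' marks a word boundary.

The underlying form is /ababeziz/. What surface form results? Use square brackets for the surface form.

[avavezis]

Rule 1 Degemination: no change — [ababeziz]
Rule 2 Intervocalic Lenition: [ababeziz] → [avaveziz]
Rule 3 Final Devoicing: [avaveziz] → [avavezis]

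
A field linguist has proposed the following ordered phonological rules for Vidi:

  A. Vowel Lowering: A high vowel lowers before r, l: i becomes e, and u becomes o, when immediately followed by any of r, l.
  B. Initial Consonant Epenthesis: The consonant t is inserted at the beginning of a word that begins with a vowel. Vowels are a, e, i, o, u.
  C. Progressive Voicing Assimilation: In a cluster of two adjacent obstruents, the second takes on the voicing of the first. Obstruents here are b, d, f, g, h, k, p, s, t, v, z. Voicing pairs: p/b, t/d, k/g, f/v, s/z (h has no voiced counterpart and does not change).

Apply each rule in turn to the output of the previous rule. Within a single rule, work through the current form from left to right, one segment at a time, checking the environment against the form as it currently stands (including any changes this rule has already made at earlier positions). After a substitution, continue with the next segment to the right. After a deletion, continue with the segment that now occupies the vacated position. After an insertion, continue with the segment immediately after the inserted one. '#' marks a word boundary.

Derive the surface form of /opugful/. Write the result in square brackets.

A Vowel Lowering: [opugful] → [opugfol]
B Initial Consonant Epenthesis: [opugfol] → [topugfol]
C Progressive Voicing Assimilation: [topugfol] → [topugvol]

[topugvol]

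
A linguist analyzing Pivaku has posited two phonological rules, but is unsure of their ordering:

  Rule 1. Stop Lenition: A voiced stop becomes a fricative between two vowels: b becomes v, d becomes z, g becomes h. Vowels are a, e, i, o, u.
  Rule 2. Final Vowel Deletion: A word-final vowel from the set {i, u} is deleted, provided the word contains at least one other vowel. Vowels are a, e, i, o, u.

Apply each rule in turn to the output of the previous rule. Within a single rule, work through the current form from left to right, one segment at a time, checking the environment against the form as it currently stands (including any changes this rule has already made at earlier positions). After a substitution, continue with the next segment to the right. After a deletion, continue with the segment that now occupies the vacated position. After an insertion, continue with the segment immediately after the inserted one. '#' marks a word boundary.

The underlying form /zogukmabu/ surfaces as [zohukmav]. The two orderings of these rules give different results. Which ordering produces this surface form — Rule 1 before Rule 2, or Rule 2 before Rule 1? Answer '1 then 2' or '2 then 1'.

Order 1 then 2:
  1 Stop Lenition: [zogukmabu] → [zohukmavu]
  2 Final Vowel Deletion: [zohukmavu] → [zohukmav]
  result: [zohukmav]
Order 2 then 1:
  2 Final Vowel Deletion: [zogukmabu] → [zogukmab]
  1 Stop Lenition: [zogukmab] → [zohukmab]
  result: [zohukmab]

1 then 2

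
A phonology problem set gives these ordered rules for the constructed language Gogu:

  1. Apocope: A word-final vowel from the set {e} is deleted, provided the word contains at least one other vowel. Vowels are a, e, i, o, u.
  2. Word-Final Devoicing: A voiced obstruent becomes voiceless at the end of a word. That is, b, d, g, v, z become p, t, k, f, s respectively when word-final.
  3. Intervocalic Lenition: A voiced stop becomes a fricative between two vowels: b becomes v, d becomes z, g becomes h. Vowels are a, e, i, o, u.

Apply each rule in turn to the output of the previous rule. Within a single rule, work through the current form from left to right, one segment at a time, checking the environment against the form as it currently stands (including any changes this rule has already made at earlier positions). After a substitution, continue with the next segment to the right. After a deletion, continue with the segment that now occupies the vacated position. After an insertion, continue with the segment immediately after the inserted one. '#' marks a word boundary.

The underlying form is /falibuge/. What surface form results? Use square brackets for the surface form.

[falivuk]

1 Apocope: [falibuge] → [falibug]
2 Word-Final Devoicing: [falibug] → [falibuk]
3 Intervocalic Lenition: [falibuk] → [falivuk]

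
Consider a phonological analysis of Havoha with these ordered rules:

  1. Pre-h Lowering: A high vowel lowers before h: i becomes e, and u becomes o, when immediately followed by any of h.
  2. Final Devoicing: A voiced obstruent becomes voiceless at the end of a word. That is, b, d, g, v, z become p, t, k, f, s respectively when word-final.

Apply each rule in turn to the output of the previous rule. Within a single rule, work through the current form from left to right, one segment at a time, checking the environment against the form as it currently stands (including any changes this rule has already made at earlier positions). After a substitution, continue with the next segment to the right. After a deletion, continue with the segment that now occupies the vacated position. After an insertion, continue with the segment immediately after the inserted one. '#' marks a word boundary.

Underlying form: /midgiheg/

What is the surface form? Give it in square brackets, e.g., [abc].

[midgehek]

1 Pre-h Lowering: [midgiheg] → [midgeheg]
2 Final Devoicing: [midgeheg] → [midgehek]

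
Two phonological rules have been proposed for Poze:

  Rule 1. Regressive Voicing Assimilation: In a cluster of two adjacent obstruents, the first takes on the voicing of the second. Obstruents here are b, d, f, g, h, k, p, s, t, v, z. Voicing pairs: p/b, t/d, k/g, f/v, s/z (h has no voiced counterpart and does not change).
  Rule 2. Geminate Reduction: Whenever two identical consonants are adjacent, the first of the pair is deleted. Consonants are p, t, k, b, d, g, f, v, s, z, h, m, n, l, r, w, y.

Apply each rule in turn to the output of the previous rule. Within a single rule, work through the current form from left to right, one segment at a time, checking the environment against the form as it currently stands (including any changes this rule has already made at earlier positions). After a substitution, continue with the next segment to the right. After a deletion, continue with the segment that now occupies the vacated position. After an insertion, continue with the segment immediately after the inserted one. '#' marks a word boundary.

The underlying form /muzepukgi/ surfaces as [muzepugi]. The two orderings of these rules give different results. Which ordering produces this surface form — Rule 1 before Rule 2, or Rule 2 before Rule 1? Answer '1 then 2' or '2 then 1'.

Order 1 then 2:
  1 Regressive Voicing Assimilation: [muzepukgi] → [muzepuggi]
  2 Geminate Reduction: [muzepuggi] → [muzepugi]
  result: [muzepugi]
Order 2 then 1:
  2 Geminate Reduction: no change — [muzepukgi]
  1 Regressive Voicing Assimilation: [muzepukgi] → [muzepuggi]
  result: [muzepuggi]

1 then 2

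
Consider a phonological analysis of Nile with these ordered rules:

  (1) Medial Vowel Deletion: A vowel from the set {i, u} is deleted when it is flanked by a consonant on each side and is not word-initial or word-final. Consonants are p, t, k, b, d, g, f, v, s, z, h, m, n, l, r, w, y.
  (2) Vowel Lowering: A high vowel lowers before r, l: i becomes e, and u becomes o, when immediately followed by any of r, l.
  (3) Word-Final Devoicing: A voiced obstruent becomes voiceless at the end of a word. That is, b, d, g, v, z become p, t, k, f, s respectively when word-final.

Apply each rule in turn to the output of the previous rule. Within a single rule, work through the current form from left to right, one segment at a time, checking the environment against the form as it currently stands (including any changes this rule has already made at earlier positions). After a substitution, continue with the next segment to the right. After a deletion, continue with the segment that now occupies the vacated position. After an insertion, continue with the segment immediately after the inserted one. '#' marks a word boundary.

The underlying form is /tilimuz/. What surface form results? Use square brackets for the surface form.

(1) Medial Vowel Deletion: [tilimuz] → [tlmz]
(2) Vowel Lowering: no change — [tlmz]
(3) Word-Final Devoicing: [tlmz] → [tlms]

[tlms]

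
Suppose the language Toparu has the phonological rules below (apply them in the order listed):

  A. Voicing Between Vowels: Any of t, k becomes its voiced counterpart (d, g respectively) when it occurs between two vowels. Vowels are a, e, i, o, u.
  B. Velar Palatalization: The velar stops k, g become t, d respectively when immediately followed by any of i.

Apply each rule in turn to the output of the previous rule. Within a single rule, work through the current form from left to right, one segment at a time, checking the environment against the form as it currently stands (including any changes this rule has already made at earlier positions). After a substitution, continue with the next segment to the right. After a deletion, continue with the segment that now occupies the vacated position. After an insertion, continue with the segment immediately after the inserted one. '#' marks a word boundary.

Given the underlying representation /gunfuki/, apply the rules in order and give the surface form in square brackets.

A Voicing Between Vowels: [gunfuki] → [gunfugi]
B Velar Palatalization: [gunfugi] → [gunfudi]

[gunfudi]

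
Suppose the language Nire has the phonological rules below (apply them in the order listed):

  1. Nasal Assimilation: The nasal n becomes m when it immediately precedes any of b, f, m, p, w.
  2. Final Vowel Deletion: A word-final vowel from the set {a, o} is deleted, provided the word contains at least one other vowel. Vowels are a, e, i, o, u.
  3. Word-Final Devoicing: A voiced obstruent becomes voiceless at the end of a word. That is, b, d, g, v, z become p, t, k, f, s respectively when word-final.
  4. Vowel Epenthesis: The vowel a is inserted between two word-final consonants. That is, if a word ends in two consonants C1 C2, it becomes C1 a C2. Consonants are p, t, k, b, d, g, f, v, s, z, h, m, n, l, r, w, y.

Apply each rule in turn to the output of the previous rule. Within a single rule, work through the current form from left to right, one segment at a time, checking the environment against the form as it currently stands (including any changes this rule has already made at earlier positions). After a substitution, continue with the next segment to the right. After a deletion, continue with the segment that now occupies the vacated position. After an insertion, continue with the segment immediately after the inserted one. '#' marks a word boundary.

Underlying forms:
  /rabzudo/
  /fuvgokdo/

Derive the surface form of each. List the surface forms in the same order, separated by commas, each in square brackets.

/rabzudo/:
  1 Nasal Assimilation: no change — [rabzudo]
  2 Final Vowel Deletion: [rabzudo] → [rabzud]
  3 Word-Final Devoicing: [rabzud] → [rabzut]
  4 Vowel Epenthesis: no change — [rabzut]
/fuvgokdo/:
  1 Nasal Assimilation: no change — [fuvgokdo]
  2 Final Vowel Deletion: [fuvgokdo] → [fuvgokd]
  3 Word-Final Devoicing: [fuvgokd] → [fuvgokt]
  4 Vowel Epenthesis: [fuvgokt] → [fuvgokat]

[rabzut], [fuvgokat]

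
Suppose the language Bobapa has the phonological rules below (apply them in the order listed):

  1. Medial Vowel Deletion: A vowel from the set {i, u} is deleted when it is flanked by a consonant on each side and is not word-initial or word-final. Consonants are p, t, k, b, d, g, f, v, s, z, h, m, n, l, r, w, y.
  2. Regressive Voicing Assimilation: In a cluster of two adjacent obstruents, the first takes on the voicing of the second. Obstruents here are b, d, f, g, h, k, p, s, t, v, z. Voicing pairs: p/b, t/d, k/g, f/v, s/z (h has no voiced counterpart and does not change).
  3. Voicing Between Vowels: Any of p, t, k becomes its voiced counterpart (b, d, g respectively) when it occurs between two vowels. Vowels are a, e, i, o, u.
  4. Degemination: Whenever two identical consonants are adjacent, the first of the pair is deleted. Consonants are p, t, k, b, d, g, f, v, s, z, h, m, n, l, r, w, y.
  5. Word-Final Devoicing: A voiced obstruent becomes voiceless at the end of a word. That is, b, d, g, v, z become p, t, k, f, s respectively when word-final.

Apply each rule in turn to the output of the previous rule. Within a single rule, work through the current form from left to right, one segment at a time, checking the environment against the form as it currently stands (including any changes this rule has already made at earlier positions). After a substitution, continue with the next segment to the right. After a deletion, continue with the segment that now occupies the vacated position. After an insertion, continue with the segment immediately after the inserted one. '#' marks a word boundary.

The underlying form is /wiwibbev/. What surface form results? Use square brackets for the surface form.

1 Medial Vowel Deletion: [wiwibbev] → [wwbbev]
2 Regressive Voicing Assimilation: no change — [wwbbev]
3 Voicing Between Vowels: no change — [wwbbev]
4 Degemination: [wwbbev] → [wbev]
5 Word-Final Devoicing: [wbev] → [wbef]

[wbef]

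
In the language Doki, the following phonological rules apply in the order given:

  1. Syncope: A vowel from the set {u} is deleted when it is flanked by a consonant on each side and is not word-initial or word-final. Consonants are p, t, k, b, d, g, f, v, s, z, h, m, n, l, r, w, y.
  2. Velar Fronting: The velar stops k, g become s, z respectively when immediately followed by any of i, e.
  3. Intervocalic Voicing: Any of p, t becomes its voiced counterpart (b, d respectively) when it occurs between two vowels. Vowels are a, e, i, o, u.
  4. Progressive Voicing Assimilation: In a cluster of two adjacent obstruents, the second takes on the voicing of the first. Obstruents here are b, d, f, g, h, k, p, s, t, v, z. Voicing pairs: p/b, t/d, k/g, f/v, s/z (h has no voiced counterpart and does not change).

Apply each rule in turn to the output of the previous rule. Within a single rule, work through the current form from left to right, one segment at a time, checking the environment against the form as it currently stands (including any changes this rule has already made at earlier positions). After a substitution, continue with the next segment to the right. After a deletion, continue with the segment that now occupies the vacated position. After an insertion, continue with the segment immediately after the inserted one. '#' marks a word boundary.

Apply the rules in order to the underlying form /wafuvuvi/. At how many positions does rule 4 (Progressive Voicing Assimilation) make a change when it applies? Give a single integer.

1 Syncope: [wafuvuvi] → [wafvvi]
2 Velar Fronting: no change — [wafvvi]
3 Intervocalic Voicing: no change — [wafvvi]
4 Progressive Voicing Assimilation: [wafvvi] → [wafffi]
Rule 4 changed 2 position(s).

2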